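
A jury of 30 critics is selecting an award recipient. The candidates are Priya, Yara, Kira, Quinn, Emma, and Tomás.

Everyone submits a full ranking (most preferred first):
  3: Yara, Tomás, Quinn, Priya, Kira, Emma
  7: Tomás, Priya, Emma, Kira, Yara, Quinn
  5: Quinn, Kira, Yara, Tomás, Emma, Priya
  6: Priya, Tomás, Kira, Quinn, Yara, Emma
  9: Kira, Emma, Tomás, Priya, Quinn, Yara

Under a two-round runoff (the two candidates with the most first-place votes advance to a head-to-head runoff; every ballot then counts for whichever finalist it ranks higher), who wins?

Round 1 first-place votes: Priya 6, Yara 3, Kira 9, Quinn 5, Emma 0, Tomás 7. Kira and Tomás advance.
Runoff: Kira is ranked above Tomás on 14 ballots, Tomás above Kira on 16.

Tomás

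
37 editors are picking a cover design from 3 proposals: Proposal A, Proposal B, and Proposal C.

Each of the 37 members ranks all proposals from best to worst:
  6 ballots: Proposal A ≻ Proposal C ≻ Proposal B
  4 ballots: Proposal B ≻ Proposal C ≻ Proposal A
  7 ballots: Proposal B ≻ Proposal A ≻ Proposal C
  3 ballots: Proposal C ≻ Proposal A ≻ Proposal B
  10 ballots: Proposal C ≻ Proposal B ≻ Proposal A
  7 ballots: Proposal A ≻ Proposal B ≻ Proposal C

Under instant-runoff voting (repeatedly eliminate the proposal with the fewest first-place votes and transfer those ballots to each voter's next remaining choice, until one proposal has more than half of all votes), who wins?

Proposal A

Round 1: Proposal A 13, Proposal B 11, Proposal C 13. Proposal B eliminated.
Round 2: Proposal A 20, Proposal C 17. Proposal A has a majority (≥19).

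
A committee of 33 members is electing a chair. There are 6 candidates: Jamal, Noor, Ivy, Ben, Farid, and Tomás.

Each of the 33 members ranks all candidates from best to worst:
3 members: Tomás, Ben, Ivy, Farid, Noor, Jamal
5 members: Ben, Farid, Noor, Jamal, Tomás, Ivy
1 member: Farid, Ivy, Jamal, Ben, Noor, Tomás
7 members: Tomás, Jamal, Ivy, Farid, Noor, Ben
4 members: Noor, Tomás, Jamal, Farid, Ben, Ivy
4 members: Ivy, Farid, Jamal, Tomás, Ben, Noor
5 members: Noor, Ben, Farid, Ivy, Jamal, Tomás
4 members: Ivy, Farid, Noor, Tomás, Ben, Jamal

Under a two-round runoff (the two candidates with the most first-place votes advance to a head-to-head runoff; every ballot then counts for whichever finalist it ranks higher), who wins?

Noor

Round 1 first-place votes: Jamal 0, Noor 9, Ivy 8, Ben 5, Farid 1, Tomás 10. Tomás and Noor advance.
Runoff: Tomás is ranked above Noor on 14 ballots, Noor above Tomás on 19.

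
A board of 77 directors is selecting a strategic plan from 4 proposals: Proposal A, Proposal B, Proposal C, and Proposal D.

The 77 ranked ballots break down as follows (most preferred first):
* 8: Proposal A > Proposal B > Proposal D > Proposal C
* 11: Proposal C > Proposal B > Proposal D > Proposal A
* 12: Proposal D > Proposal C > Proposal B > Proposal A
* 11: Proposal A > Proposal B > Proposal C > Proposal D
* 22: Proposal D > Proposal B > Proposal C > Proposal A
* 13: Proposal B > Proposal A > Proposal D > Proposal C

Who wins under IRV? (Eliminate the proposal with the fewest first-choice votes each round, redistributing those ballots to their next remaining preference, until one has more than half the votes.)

Proposal B

Round 1: Proposal A 19, Proposal B 13, Proposal C 11, Proposal D 34. Proposal C eliminated.
Round 2: Proposal A 19, Proposal B 24, Proposal D 34. Proposal A eliminated.
Round 3: Proposal B 43, Proposal D 34. Proposal B has a majority (≥39).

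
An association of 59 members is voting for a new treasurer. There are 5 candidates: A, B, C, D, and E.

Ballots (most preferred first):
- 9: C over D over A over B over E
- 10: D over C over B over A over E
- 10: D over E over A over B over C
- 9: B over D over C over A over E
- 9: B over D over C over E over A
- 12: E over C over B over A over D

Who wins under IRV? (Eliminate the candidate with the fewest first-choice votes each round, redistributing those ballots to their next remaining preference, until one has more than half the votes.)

B

Round 1: A 0, B 18, C 9, D 20, E 12. A eliminated.
Round 2: B 18, C 9, D 20, E 12. C eliminated.
Round 3: B 18, D 29, E 12. E eliminated.
Round 4: B 30, D 29. B has a majority (≥30).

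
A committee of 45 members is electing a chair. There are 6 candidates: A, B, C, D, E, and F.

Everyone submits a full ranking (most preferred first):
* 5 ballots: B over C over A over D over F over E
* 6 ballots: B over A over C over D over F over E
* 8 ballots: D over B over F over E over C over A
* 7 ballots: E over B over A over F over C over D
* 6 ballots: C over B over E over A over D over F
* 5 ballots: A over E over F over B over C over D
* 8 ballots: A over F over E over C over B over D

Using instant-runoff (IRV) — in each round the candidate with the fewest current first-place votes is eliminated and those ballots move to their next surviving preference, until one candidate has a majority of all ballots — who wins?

Round 1: A 13, B 11, C 6, D 8, E 7, F 0. F eliminated.
Round 2: A 13, B 11, C 6, D 8, E 7. C eliminated.
Round 3: A 13, B 17, D 8, E 7. E eliminated.
Round 4: A 13, B 24, D 8. B has a majority (≥23).

B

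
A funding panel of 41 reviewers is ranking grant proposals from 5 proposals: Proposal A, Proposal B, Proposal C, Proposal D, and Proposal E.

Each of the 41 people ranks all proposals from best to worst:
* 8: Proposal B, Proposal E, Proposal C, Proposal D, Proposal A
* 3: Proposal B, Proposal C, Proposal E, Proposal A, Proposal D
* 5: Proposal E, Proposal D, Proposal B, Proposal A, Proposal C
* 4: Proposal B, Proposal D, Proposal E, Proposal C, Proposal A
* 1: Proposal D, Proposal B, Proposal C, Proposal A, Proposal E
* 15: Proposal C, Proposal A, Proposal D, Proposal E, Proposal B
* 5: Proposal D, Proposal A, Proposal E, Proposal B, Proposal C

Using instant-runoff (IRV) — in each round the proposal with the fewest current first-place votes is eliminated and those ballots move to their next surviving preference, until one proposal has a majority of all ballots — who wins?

Round 1: Proposal A 0, Proposal B 15, Proposal C 15, Proposal D 6, Proposal E 5. Proposal A eliminated.
Round 2: Proposal B 15, Proposal C 15, Proposal D 6, Proposal E 5. Proposal E eliminated.
Round 3: Proposal B 15, Proposal C 15, Proposal D 11. Proposal D eliminated.
Round 4: Proposal B 26, Proposal C 15. Proposal B has a majority (≥21).

Proposal B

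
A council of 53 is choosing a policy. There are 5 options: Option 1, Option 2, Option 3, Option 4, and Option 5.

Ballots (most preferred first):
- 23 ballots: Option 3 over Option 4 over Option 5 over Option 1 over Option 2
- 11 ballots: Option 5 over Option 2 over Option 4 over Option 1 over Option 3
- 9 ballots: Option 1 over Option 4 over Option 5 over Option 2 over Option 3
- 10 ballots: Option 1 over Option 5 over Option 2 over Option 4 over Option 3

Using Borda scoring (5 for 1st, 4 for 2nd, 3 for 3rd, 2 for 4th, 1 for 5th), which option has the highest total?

Option 5

Option 1: 23×2 + 11×2 + 9×5 + 10×5 = 163
Option 2: 23×1 + 11×4 + 9×2 + 10×3 = 115
Option 3: 23×5 + 11×1 + 9×1 + 10×1 = 145
Option 4: 23×4 + 11×3 + 9×4 + 10×2 = 181
Option 5: 23×3 + 11×5 + 9×3 + 10×4 = 191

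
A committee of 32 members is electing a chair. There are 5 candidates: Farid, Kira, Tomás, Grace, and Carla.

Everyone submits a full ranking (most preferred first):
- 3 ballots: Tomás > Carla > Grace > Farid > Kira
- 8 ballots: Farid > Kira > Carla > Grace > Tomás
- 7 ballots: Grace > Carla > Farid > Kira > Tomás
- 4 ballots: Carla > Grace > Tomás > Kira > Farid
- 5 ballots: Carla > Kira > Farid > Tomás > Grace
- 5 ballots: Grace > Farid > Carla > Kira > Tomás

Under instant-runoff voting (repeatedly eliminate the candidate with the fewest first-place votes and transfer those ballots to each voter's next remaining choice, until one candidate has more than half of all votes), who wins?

Carla

Round 1: Farid 8, Kira 0, Tomás 3, Grace 12, Carla 9. Kira eliminated.
Round 2: Farid 8, Tomás 3, Grace 12, Carla 9. Tomás eliminated.
Round 3: Farid 8, Grace 12, Carla 12. Farid eliminated.
Round 4: Grace 12, Carla 20. Carla has a majority (≥17).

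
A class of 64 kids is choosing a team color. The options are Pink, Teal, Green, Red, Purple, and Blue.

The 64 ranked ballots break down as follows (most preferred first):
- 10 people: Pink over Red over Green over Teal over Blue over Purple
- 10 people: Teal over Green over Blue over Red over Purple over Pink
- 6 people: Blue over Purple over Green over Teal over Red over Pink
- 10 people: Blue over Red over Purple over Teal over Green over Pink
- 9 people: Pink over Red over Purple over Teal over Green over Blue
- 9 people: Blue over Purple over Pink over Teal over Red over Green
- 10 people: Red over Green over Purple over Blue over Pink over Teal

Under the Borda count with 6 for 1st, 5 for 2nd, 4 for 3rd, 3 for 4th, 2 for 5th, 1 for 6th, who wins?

Pink: 10×6 + 10×1 + 6×1 + 10×1 + 9×6 + 9×4 + 10×2 = 196
Teal: 10×3 + 10×6 + 6×3 + 10×3 + 9×3 + 9×3 + 10×1 = 202
Green: 10×4 + 10×5 + 6×4 + 10×2 + 9×2 + 9×1 + 10×5 = 211
Red: 10×5 + 10×3 + 6×2 + 10×5 + 9×5 + 9×2 + 10×6 = 265
Purple: 10×1 + 10×2 + 6×5 + 10×4 + 9×4 + 9×5 + 10×4 = 221
Blue: 10×2 + 10×4 + 6×6 + 10×6 + 9×1 + 9×6 + 10×3 = 249

Red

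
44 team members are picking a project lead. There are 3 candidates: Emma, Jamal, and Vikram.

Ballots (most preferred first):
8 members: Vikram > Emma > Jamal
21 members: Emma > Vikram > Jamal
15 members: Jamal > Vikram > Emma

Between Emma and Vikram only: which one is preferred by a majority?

Vikram

Emma is ranked above Vikram on 21 ballots; Vikram above Emma on 23.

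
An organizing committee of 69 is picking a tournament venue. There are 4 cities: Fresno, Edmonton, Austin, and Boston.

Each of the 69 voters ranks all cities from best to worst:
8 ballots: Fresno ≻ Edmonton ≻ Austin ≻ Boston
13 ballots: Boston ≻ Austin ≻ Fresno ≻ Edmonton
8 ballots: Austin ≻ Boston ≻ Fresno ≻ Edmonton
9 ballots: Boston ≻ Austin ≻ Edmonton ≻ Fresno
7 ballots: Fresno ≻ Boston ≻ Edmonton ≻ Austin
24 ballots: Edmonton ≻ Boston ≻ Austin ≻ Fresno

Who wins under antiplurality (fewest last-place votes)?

Austin

Last-place votes: Fresno 33, Edmonton 21, Austin 7, Boston 8.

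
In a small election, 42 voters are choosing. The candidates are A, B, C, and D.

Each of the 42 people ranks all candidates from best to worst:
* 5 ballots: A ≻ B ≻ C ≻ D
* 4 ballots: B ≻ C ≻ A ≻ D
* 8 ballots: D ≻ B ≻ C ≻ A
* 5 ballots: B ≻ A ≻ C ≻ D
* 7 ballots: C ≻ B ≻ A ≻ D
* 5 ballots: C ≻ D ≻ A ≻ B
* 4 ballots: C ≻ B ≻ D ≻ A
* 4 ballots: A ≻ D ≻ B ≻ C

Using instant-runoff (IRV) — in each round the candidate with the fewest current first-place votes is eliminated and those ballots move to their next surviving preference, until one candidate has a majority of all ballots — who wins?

B

Round 1: A 9, B 9, C 16, D 8. D eliminated.
Round 2: A 9, B 17, C 16. A eliminated.
Round 3: B 26, C 16. B has a majority (≥22).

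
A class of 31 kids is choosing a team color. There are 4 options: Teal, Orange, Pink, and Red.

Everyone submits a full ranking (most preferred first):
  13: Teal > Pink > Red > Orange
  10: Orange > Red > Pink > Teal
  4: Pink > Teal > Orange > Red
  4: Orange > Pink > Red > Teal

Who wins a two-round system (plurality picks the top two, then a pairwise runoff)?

Teal

Round 1 first-place votes: Teal 13, Orange 14, Pink 4, Red 0. Orange and Teal advance.
Runoff: Orange is ranked above Teal on 14 ballots, Teal above Orange on 17.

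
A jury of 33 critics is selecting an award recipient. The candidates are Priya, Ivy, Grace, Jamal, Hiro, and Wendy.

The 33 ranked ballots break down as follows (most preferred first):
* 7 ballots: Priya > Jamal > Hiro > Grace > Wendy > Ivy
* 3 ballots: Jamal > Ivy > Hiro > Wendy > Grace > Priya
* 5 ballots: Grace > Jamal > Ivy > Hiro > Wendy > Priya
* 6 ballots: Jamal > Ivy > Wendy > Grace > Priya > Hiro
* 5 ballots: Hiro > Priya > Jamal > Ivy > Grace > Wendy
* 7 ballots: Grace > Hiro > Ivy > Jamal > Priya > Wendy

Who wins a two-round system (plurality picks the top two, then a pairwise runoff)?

Round 1 first-place votes: Priya 7, Ivy 0, Grace 12, Jamal 9, Hiro 5, Wendy 0. Grace and Jamal advance.
Runoff: Grace is ranked above Jamal on 12 ballots, Jamal above Grace on 21.

Jamal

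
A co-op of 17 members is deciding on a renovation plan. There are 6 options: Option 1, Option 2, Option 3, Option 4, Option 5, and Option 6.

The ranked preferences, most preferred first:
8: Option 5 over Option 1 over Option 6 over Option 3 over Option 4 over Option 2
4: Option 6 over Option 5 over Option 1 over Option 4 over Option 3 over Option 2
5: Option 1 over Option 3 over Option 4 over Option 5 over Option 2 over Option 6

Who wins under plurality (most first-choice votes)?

Option 5

First-place votes: Option 1 5, Option 2 0, Option 3 0, Option 4 0, Option 5 8, Option 6 4.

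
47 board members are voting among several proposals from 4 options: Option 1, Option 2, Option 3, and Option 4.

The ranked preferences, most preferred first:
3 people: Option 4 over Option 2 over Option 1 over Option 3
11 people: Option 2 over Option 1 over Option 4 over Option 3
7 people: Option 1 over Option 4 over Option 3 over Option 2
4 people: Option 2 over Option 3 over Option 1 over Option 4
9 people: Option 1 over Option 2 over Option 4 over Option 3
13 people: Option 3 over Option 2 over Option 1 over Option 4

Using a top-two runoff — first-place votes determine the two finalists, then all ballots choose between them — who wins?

Round 1 first-place votes: Option 1 16, Option 2 15, Option 3 13, Option 4 3. Option 1 and Option 2 advance.
Runoff: Option 1 is ranked above Option 2 on 16 ballots, Option 2 above Option 1 on 31.

Option 2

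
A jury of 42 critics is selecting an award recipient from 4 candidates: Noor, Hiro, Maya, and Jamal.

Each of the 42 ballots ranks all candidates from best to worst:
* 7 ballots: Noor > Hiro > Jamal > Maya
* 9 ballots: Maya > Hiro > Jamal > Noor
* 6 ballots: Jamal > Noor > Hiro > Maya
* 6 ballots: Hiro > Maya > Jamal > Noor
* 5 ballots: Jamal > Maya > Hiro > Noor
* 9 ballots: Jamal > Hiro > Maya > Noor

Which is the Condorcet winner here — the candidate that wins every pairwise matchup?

Hiro

Hiro vs Noor: 29–13
Hiro vs Maya: 28–14
Hiro vs Jamal: 22–20
Hiro beats every other candidate.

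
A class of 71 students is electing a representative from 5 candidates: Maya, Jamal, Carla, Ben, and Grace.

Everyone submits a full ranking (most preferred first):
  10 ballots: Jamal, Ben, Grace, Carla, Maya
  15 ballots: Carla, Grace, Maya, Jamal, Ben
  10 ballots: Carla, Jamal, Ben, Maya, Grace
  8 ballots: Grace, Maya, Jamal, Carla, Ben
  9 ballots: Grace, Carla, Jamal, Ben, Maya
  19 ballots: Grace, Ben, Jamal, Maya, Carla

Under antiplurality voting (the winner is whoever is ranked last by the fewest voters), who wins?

Last-place votes: Maya 19, Jamal 0, Carla 19, Ben 23, Grace 10.

Jamal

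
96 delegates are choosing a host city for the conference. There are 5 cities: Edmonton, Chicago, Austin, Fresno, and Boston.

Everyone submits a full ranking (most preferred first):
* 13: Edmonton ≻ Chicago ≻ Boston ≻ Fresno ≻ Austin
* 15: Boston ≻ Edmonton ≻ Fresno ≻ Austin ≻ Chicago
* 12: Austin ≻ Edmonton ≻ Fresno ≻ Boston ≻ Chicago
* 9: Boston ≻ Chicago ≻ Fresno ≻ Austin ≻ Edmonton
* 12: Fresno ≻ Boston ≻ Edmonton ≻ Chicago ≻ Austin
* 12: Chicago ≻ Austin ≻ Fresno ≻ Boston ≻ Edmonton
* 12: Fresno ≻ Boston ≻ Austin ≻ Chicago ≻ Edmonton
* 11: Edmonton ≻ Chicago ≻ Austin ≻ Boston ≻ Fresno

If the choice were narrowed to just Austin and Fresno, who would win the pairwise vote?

Fresno

Austin is ranked above Fresno on 35 ballots; Fresno above Austin on 61.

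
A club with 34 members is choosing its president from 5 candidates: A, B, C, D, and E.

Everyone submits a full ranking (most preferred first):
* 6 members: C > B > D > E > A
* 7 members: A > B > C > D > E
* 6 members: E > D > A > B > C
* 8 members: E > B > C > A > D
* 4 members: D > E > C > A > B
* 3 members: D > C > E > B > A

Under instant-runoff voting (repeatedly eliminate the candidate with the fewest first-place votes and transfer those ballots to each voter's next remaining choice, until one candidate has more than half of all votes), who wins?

Round 1: A 7, B 0, C 6, D 7, E 14. B eliminated.
Round 2: A 7, C 6, D 7, E 14. C eliminated.
Round 3: A 7, D 13, E 14. A eliminated.
Round 4: D 20, E 14. D has a majority (≥18).

D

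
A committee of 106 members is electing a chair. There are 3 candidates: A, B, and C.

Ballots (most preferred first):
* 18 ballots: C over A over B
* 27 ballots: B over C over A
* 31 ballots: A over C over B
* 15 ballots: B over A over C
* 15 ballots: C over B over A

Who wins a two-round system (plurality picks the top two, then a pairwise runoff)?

C

Round 1 first-place votes: A 31, B 42, C 33. B and C advance.
Runoff: B is ranked above C on 42 ballots, C above B on 64.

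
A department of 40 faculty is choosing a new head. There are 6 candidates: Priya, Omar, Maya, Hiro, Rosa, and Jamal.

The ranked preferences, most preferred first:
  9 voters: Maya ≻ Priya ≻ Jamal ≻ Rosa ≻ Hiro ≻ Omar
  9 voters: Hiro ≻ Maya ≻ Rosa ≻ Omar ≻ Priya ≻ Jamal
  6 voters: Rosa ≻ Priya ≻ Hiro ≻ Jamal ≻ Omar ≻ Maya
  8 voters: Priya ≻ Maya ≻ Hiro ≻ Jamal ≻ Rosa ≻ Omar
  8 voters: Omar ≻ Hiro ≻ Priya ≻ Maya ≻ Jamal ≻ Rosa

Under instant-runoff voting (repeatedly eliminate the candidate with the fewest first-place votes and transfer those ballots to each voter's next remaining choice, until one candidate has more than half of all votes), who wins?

Round 1: Priya 8, Omar 8, Maya 9, Hiro 9, Rosa 6, Jamal 0. Jamal eliminated.
Round 2: Priya 8, Omar 8, Maya 9, Hiro 9, Rosa 6. Rosa eliminated.
Round 3: Priya 14, Omar 8, Maya 9, Hiro 9. Omar eliminated.
Round 4: Priya 14, Maya 9, Hiro 17. Maya eliminated.
Round 5: Priya 23, Hiro 17. Priya has a majority (≥21).

Priya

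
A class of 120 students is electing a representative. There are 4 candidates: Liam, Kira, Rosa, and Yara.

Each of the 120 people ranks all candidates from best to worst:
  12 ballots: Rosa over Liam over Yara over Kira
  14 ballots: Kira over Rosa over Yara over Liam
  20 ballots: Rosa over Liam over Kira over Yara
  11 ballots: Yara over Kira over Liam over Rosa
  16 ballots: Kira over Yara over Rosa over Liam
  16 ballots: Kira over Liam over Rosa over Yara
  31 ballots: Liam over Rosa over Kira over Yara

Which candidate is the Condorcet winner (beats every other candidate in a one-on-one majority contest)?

Rosa

Rosa vs Liam: 62–58
Rosa vs Kira: 63–57
Rosa vs Yara: 93–27
Rosa beats every other candidate.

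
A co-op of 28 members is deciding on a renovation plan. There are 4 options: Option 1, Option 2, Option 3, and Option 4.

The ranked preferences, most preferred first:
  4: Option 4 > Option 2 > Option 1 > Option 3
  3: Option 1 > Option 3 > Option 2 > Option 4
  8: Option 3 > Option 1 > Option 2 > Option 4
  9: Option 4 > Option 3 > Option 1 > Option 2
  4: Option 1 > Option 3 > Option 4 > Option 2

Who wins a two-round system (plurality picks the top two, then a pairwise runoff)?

Round 1 first-place votes: Option 1 7, Option 2 0, Option 3 8, Option 4 13. Option 4 and Option 3 advance.
Runoff: Option 4 is ranked above Option 3 on 13 ballots, Option 3 above Option 4 on 15.

Option 3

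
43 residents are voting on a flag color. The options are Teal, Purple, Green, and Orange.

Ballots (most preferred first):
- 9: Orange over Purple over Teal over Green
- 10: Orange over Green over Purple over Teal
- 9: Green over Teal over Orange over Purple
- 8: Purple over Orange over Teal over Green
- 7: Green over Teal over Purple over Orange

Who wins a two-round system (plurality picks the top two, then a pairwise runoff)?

Round 1 first-place votes: Teal 0, Purple 8, Green 16, Orange 19. Orange and Green advance.
Runoff: Orange is ranked above Green on 27 ballots, Green above Orange on 16.

Orange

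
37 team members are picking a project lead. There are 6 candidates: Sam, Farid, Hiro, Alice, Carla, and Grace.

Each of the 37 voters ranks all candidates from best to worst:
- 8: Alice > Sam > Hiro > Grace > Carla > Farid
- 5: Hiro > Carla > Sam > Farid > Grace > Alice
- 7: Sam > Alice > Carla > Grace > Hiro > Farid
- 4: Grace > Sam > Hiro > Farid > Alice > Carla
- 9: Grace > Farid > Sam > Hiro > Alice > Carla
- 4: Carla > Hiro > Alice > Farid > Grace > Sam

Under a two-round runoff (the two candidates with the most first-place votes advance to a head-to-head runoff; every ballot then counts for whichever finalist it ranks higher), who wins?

Round 1 first-place votes: Sam 7, Farid 0, Hiro 5, Alice 8, Carla 4, Grace 13. Grace and Alice advance.
Runoff: Grace is ranked above Alice on 18 ballots, Alice above Grace on 19.

Alice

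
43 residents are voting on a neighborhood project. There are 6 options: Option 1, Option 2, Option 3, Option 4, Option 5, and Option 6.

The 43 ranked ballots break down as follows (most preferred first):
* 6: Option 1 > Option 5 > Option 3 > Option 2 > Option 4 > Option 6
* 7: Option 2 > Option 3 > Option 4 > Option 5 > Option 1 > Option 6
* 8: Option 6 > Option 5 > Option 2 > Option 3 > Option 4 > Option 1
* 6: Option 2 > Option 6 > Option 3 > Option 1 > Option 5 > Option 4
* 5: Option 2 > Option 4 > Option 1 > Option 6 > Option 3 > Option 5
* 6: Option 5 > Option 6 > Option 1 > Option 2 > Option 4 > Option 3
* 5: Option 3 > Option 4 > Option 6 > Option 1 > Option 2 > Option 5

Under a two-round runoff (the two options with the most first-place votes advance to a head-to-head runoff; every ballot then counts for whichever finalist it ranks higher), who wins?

Round 1 first-place votes: Option 1 6, Option 2 18, Option 3 5, Option 4 0, Option 5 6, Option 6 8. Option 2 and Option 6 advance.
Runoff: Option 2 is ranked above Option 6 on 24 ballots, Option 6 above Option 2 on 19.

Option 2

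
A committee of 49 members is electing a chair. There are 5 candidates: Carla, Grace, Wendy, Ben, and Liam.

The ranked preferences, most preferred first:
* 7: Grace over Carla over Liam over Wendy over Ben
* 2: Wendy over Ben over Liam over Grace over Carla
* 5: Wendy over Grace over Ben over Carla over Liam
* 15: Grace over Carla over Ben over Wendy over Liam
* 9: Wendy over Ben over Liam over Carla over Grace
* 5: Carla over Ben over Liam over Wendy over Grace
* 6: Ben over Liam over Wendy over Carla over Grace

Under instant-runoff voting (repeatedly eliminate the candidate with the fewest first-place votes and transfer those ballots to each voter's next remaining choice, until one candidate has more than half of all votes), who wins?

Round 1: Carla 5, Grace 22, Wendy 16, Ben 6, Liam 0. Liam eliminated.
Round 2: Carla 5, Grace 22, Wendy 16, Ben 6. Carla eliminated.
Round 3: Grace 22, Wendy 16, Ben 11. Ben eliminated.
Round 4: Grace 22, Wendy 27. Wendy has a majority (≥25).

Wendy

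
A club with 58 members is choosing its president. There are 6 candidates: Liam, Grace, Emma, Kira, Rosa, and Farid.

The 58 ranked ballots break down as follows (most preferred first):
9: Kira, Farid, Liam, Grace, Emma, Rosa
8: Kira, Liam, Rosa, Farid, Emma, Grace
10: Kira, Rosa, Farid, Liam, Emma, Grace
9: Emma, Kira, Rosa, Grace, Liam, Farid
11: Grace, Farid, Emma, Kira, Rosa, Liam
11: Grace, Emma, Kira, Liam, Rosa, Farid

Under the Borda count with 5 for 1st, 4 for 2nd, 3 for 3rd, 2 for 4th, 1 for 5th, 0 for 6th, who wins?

Liam: 9×3 + 8×4 + 10×2 + 9×1 + 11×0 + 11×2 = 110
Grace: 9×2 + 8×0 + 10×0 + 9×2 + 11×5 + 11×5 = 146
Emma: 9×1 + 8×1 + 10×1 + 9×5 + 11×3 + 11×4 = 149
Kira: 9×5 + 8×5 + 10×5 + 9×4 + 11×2 + 11×3 = 226
Rosa: 9×0 + 8×3 + 10×4 + 9×3 + 11×1 + 11×1 = 113
Farid: 9×4 + 8×2 + 10×3 + 9×0 + 11×4 + 11×0 = 126

Kira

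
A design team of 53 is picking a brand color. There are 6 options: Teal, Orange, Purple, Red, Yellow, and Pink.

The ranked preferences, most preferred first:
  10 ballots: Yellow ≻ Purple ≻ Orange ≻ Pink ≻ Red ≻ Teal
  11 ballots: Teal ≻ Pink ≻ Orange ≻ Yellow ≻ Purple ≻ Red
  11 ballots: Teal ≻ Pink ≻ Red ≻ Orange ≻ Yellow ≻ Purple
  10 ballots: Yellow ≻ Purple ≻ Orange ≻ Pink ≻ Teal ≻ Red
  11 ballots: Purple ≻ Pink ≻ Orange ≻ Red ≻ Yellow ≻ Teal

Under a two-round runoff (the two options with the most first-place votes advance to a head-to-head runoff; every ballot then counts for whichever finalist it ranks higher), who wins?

Round 1 first-place votes: Teal 22, Orange 0, Purple 11, Red 0, Yellow 20, Pink 0. Teal and Yellow advance.
Runoff: Teal is ranked above Yellow on 22 ballots, Yellow above Teal on 31.

Yellow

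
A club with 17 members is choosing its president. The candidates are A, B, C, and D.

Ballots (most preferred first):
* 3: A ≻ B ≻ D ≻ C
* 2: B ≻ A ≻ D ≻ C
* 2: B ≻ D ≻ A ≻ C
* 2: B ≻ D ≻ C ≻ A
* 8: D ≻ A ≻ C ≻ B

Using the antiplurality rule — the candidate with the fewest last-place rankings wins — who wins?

Last-place votes: A 2, B 8, C 7, D 0.

D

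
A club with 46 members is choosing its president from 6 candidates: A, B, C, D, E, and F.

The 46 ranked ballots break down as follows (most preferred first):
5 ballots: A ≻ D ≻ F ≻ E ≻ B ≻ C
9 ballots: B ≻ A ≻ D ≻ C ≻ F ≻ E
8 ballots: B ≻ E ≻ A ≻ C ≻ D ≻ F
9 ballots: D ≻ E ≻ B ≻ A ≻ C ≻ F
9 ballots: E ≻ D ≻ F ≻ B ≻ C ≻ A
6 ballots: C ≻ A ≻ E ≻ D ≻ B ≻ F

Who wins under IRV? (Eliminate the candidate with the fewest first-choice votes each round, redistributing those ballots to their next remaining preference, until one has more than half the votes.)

Round 1: A 5, B 17, C 6, D 9, E 9, F 0. F eliminated.
Round 2: A 5, B 17, C 6, D 9, E 9. A eliminated.
Round 3: B 17, C 6, D 14, E 9. C eliminated.
Round 4: B 17, D 14, E 15. D eliminated.
Round 5: B 17, E 29. E has a majority (≥24).

E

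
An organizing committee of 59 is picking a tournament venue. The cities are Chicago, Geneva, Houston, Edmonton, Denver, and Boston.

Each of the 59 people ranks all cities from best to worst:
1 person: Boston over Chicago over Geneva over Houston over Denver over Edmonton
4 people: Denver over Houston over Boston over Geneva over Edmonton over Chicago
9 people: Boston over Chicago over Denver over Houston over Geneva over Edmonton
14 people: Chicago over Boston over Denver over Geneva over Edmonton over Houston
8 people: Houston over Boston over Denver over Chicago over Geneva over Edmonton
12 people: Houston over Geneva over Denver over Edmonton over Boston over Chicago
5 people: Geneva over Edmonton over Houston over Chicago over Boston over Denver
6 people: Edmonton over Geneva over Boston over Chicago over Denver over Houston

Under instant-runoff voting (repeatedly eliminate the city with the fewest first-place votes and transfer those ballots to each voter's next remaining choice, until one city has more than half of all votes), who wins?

Round 1: Chicago 14, Geneva 5, Houston 20, Edmonton 6, Denver 4, Boston 10. Denver eliminated.
Round 2: Chicago 14, Geneva 5, Houston 24, Edmonton 6, Boston 10. Geneva eliminated.
Round 3: Chicago 14, Houston 24, Edmonton 11, Boston 10. Boston eliminated.
Round 4: Chicago 24, Houston 24, Edmonton 11. Edmonton eliminated.
Round 5: Chicago 30, Houston 29. Chicago has a majority (≥30).

Chicago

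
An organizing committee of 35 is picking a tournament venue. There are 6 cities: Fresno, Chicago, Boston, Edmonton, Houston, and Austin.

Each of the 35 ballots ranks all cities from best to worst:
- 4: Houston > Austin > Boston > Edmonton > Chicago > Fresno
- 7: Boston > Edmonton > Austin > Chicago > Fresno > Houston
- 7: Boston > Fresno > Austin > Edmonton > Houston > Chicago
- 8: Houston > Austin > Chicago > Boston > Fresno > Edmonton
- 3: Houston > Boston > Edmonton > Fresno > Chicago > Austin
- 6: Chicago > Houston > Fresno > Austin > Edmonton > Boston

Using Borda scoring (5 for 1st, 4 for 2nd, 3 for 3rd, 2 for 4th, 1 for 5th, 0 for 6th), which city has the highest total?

Fresno: 4×0 + 7×1 + 7×4 + 8×1 + 3×2 + 6×3 = 67
Chicago: 4×1 + 7×2 + 7×0 + 8×3 + 3×1 + 6×5 = 75
Boston: 4×3 + 7×5 + 7×5 + 8×2 + 3×4 + 6×0 = 110
Edmonton: 4×2 + 7×4 + 7×2 + 8×0 + 3×3 + 6×1 = 65
Houston: 4×5 + 7×0 + 7×1 + 8×5 + 3×5 + 6×4 = 106
Austin: 4×4 + 7×3 + 7×3 + 8×4 + 3×0 + 6×2 = 102

Boston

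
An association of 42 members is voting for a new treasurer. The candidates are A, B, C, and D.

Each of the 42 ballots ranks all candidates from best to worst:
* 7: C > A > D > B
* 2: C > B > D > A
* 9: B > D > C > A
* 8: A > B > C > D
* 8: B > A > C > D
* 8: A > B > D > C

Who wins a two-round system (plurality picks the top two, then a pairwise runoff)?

A

Round 1 first-place votes: A 16, B 17, C 9, D 0. B and A advance.
Runoff: B is ranked above A on 19 ballots, A above B on 23.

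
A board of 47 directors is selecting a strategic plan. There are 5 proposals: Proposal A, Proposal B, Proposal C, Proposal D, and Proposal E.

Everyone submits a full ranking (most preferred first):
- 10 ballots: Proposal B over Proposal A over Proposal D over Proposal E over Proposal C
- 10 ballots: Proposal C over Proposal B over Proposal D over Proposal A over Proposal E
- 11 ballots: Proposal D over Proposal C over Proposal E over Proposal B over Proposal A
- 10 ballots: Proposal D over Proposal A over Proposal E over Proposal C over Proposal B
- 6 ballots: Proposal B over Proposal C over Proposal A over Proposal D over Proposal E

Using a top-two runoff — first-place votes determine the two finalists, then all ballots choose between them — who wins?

Proposal B

Round 1 first-place votes: Proposal A 0, Proposal B 16, Proposal C 10, Proposal D 21, Proposal E 0. Proposal D and Proposal B advance.
Runoff: Proposal D is ranked above Proposal B on 21 ballots, Proposal B above Proposal D on 26.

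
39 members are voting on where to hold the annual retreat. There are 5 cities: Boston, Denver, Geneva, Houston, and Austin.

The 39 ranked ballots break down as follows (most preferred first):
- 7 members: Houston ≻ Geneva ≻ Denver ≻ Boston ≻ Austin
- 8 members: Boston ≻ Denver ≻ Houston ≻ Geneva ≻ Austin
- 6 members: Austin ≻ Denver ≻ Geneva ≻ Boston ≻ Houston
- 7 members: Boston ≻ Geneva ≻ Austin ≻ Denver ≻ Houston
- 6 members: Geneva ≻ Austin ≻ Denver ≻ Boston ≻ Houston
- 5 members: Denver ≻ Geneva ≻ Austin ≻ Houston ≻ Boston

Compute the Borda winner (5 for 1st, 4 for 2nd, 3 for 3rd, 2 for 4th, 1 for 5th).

Geneva

Boston: 7×2 + 8×5 + 6×2 + 7×5 + 6×2 + 5×1 = 118
Denver: 7×3 + 8×4 + 6×4 + 7×2 + 6×3 + 5×5 = 134
Geneva: 7×4 + 8×2 + 6×3 + 7×4 + 6×5 + 5×4 = 140
Houston: 7×5 + 8×3 + 6×1 + 7×1 + 6×1 + 5×2 = 88
Austin: 7×1 + 8×1 + 6×5 + 7×3 + 6×4 + 5×3 = 105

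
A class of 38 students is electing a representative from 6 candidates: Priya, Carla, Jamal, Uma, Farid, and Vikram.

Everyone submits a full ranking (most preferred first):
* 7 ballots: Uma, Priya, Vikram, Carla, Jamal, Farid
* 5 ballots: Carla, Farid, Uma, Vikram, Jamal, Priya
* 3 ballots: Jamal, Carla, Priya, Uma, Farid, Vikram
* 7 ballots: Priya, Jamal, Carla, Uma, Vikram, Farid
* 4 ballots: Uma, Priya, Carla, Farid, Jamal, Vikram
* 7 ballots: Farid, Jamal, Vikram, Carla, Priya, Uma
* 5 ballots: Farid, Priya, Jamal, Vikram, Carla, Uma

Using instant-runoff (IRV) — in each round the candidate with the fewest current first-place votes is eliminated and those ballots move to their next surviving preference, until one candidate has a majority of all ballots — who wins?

Carla

Round 1: Priya 7, Carla 5, Jamal 3, Uma 11, Farid 12, Vikram 0. Vikram eliminated.
Round 2: Priya 7, Carla 5, Jamal 3, Uma 11, Farid 12. Jamal eliminated.
Round 3: Priya 7, Carla 8, Uma 11, Farid 12. Priya eliminated.
Round 4: Carla 15, Uma 11, Farid 12. Uma eliminated.
Round 5: Carla 26, Farid 12. Carla has a majority (≥20).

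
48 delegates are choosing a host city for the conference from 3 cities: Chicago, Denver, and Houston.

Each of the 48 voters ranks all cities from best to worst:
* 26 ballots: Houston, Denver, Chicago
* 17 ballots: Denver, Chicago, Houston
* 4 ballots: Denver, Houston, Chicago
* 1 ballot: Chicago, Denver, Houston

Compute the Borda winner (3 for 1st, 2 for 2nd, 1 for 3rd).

Chicago: 26×1 + 17×2 + 4×1 + 1×3 = 67
Denver: 26×2 + 17×3 + 4×3 + 1×2 = 117
Houston: 26×3 + 17×1 + 4×2 + 1×1 = 104

Denver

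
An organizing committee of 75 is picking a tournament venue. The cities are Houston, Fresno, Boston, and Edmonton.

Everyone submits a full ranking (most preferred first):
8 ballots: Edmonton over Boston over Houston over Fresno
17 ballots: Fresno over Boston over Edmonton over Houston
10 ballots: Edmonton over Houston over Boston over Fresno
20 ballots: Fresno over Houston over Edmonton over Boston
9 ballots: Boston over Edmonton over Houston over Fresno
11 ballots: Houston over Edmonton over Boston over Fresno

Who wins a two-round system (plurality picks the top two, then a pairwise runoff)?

Round 1 first-place votes: Houston 11, Fresno 37, Boston 9, Edmonton 18. Fresno and Edmonton advance.
Runoff: Fresno is ranked above Edmonton on 37 ballots, Edmonton above Fresno on 38.

Edmonton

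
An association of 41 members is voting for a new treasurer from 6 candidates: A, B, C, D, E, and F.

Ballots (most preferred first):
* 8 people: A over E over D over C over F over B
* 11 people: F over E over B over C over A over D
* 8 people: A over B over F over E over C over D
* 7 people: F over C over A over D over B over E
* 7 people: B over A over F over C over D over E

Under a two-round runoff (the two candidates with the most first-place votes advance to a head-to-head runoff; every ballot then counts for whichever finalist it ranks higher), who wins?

A

Round 1 first-place votes: A 16, B 7, C 0, D 0, E 0, F 18. F and A advance.
Runoff: F is ranked above A on 18 ballots, A above F on 23.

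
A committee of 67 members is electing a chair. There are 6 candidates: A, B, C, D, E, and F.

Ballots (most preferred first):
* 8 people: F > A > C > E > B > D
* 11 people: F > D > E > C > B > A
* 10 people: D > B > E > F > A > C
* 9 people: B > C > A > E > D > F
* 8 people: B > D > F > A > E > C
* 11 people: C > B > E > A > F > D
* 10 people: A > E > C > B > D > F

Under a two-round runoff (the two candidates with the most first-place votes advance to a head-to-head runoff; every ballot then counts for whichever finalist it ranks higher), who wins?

B

Round 1 first-place votes: A 10, B 17, C 11, D 10, E 0, F 19. F and B advance.
Runoff: F is ranked above B on 19 ballots, B above F on 48.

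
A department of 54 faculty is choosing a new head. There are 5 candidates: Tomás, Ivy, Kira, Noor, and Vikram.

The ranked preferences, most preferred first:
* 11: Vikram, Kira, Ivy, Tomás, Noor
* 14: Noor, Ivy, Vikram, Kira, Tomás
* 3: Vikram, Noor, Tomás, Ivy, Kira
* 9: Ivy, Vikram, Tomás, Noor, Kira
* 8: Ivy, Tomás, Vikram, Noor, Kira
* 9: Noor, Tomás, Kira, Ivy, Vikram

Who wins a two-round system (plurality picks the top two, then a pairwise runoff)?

Ivy

Round 1 first-place votes: Tomás 0, Ivy 17, Kira 0, Noor 23, Vikram 14. Noor and Ivy advance.
Runoff: Noor is ranked above Ivy on 26 ballots, Ivy above Noor on 28.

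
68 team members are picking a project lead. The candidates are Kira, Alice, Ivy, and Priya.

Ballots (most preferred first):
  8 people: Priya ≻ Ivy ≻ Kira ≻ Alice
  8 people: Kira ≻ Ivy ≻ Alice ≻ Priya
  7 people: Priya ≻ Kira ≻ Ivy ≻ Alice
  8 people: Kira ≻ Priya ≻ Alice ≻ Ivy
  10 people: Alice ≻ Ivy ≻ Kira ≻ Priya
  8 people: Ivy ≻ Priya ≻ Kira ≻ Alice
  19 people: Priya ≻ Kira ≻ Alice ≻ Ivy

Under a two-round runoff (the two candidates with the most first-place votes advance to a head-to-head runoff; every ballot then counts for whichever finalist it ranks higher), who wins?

Round 1 first-place votes: Kira 16, Alice 10, Ivy 8, Priya 34. Priya and Kira advance.
Runoff: Priya is ranked above Kira on 42 ballots, Kira above Priya on 26.

Priya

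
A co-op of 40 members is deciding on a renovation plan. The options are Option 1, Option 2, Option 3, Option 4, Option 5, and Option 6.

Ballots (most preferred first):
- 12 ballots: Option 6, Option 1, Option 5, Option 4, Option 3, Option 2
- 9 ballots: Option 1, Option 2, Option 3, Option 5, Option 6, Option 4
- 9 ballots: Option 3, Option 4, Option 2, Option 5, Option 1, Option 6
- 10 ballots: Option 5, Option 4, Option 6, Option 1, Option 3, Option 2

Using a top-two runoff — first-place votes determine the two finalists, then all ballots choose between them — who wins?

Round 1 first-place votes: Option 1 9, Option 2 0, Option 3 9, Option 4 0, Option 5 10, Option 6 12. Option 6 and Option 5 advance.
Runoff: Option 6 is ranked above Option 5 on 12 ballots, Option 5 above Option 6 on 28.

Option 5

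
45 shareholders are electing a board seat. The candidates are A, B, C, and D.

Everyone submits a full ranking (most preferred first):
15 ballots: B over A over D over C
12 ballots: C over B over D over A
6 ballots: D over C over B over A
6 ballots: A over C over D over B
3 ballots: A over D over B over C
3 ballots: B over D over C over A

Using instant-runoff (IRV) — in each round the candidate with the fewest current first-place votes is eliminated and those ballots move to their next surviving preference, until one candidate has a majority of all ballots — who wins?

Round 1: A 9, B 18, C 12, D 6. D eliminated.
Round 2: A 9, B 18, C 18. A eliminated.
Round 3: B 21, C 24. C has a majority (≥23).

C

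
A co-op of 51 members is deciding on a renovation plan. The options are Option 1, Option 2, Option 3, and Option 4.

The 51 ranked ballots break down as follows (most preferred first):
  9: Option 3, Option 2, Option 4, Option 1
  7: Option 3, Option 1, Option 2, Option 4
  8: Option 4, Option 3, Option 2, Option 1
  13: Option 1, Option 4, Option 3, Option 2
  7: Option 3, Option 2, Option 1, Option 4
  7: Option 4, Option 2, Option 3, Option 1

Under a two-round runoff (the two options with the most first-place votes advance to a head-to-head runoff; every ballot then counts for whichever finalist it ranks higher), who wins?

Round 1 first-place votes: Option 1 13, Option 2 0, Option 3 23, Option 4 15. Option 3 and Option 4 advance.
Runoff: Option 3 is ranked above Option 4 on 23 ballots, Option 4 above Option 3 on 28.

Option 4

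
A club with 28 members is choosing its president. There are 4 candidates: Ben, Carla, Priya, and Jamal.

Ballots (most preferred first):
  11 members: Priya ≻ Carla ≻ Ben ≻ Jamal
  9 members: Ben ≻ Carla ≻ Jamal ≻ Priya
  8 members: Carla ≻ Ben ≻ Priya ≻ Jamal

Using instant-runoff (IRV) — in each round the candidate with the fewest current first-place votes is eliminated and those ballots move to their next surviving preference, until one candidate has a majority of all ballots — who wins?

Ben

Round 1: Ben 9, Carla 8, Priya 11, Jamal 0. Jamal eliminated.
Round 2: Ben 9, Carla 8, Priya 11. Carla eliminated.
Round 3: Ben 17, Priya 11. Ben has a majority (≥15).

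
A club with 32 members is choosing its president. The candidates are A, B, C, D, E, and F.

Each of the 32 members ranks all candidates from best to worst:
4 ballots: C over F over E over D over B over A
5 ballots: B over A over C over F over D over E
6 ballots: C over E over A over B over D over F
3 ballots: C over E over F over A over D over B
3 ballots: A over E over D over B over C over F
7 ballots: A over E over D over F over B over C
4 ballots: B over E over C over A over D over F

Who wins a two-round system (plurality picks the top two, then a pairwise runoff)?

Round 1 first-place votes: A 10, B 9, C 13, D 0, E 0, F 0. C and A advance.
Runoff: C is ranked above A on 17 ballots, A above C on 15.

C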